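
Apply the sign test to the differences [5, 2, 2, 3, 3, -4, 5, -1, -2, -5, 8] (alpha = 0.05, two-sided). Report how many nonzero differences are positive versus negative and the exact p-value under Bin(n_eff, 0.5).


Step 1: Discard zero differences. Original n = 11; n_eff = number of nonzero differences = 11.
Nonzero differences (with sign): +5, +2, +2, +3, +3, -4, +5, -1, -2, -5, +8
Step 2: Count signs: positive = 7, negative = 4.
Step 3: Under H0: P(positive) = 0.5, so the number of positives S ~ Bin(11, 0.5).
Step 4: Two-sided exact p-value = sum of Bin(11,0.5) probabilities at or below the observed probability = 0.548828.
Step 5: alpha = 0.05. fail to reject H0.

n_eff = 11, pos = 7, neg = 4, p = 0.548828, fail to reject H0.


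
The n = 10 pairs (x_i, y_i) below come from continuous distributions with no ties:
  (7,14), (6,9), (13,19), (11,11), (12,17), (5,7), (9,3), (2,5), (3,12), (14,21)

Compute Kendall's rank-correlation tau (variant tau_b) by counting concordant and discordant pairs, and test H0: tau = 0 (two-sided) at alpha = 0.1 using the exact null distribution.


Step 1: Enumerate the 45 unordered pairs (i,j) with i<j and classify each by sign(x_j-x_i) * sign(y_j-y_i).
  (1,2):dx=-1,dy=-5->C; (1,3):dx=+6,dy=+5->C; (1,4):dx=+4,dy=-3->D; (1,5):dx=+5,dy=+3->C
  (1,6):dx=-2,dy=-7->C; (1,7):dx=+2,dy=-11->D; (1,8):dx=-5,dy=-9->C; (1,9):dx=-4,dy=-2->C
  (1,10):dx=+7,dy=+7->C; (2,3):dx=+7,dy=+10->C; (2,4):dx=+5,dy=+2->C; (2,5):dx=+6,dy=+8->C
  (2,6):dx=-1,dy=-2->C; (2,7):dx=+3,dy=-6->D; (2,8):dx=-4,dy=-4->C; (2,9):dx=-3,dy=+3->D
  (2,10):dx=+8,dy=+12->C; (3,4):dx=-2,dy=-8->C; (3,5):dx=-1,dy=-2->C; (3,6):dx=-8,dy=-12->C
  (3,7):dx=-4,dy=-16->C; (3,8):dx=-11,dy=-14->C; (3,9):dx=-10,dy=-7->C; (3,10):dx=+1,dy=+2->C
  (4,5):dx=+1,dy=+6->C; (4,6):dx=-6,dy=-4->C; (4,7):dx=-2,dy=-8->C; (4,8):dx=-9,dy=-6->C
  (4,9):dx=-8,dy=+1->D; (4,10):dx=+3,dy=+10->C; (5,6):dx=-7,dy=-10->C; (5,7):dx=-3,dy=-14->C
  (5,8):dx=-10,dy=-12->C; (5,9):dx=-9,dy=-5->C; (5,10):dx=+2,dy=+4->C; (6,7):dx=+4,dy=-4->D
  (6,8):dx=-3,dy=-2->C; (6,9):dx=-2,dy=+5->D; (6,10):dx=+9,dy=+14->C; (7,8):dx=-7,dy=+2->D
  (7,9):dx=-6,dy=+9->D; (7,10):dx=+5,dy=+18->C; (8,9):dx=+1,dy=+7->C; (8,10):dx=+12,dy=+16->C
  (9,10):dx=+11,dy=+9->C
Step 2: C = 36, D = 9, total pairs = 45.
Step 3: tau = (C - D)/(n(n-1)/2) = (36 - 9)/45 = 0.600000.
Step 4: Exact two-sided p-value (enumerate n! = 3628800 permutations of y under H0): p = 0.016666.
Step 5: alpha = 0.1. reject H0.

tau_b = 0.6000 (C=36, D=9), p = 0.016666, reject H0.


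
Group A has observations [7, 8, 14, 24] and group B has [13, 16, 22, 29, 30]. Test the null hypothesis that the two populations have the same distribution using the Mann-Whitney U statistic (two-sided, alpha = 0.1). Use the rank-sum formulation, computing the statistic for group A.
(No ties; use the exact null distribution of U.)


Step 1: Combine and sort all 9 observations; assign midranks.
sorted (value, group): (7,X), (8,X), (13,Y), (14,X), (16,Y), (22,Y), (24,X), (29,Y), (30,Y)
ranks: 7->1, 8->2, 13->3, 14->4, 16->5, 22->6, 24->7, 29->8, 30->9
Step 2: Rank sum for X: R1 = 1 + 2 + 4 + 7 = 14.
Step 3: U_X = R1 - n1(n1+1)/2 = 14 - 4*5/2 = 14 - 10 = 4.
       U_Y = n1*n2 - U_X = 20 - 4 = 16.
Step 4: No ties, so the exact null distribution of U (based on enumerating the C(9,4) = 126 equally likely rank assignments) gives the two-sided p-value.
Step 5: p-value = 0.190476; compare to alpha = 0.1. fail to reject H0.

U_X = 4, p = 0.190476, fail to reject H0 at alpha = 0.1.


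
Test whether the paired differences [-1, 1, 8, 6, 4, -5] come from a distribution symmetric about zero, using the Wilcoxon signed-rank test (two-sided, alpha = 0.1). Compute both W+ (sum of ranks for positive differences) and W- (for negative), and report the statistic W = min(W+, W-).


Step 1: Drop any zero differences (none here) and take |d_i|.
|d| = [1, 1, 8, 6, 4, 5]
Step 2: Midrank |d_i| (ties get averaged ranks).
ranks: |1|->1.5, |1|->1.5, |8|->6, |6|->5, |4|->3, |5|->4
Step 3: Attach original signs; sum ranks with positive sign and with negative sign.
W+ = 1.5 + 6 + 5 + 3 = 15.5
W- = 1.5 + 4 = 5.5
(Check: W+ + W- = 21 should equal n(n+1)/2 = 21.)
Step 4: Test statistic W = min(W+, W-) = 5.5.
Step 5: Ties in |d|, so use the tie-corrected normal approximation.
        E[W] = n(n+1)/4 = 6*7/4 = 10.5.
        Tie groups: |d|=1 (t=2); sum(t^3 - t) = 6.
        Var[W] = n(n+1)(2n+1)/24 - sum(t^3-t)/48 = 546/24 - 6/48 = 22.625.
        z = (W - E[W]) / sqrt(Var[W]) = (5.5 - 10.5) / 4.7566 = -1.0512.
        Two-sided p = 2*Phi(z) = 0.293177.
Step 6: alpha = 0.1. fail to reject H0.

W+ = 15.5, W- = 5.5, W = min = 5.5, p = 0.293177, fail to reject H0.


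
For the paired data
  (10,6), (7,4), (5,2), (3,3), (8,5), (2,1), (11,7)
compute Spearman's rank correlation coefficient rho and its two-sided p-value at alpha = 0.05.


Step 1: Rank x and y separately (midranks; no ties here).
rank(x): 10->6, 7->4, 5->3, 3->2, 8->5, 2->1, 11->7
rank(y): 6->6, 4->4, 2->2, 3->3, 5->5, 1->1, 7->7
Step 2: d_i = R_x(i) - R_y(i); compute d_i^2.
  (6-6)^2=0, (4-4)^2=0, (3-2)^2=1, (2-3)^2=1, (5-5)^2=0, (1-1)^2=0, (7-7)^2=0
sum(d^2) = 2.
Step 3: rho = 1 - 6*2 / (7*(7^2 - 1)) = 1 - 12/336 = 0.964286.
Step 4: Under H0, t = rho * sqrt((n-2)/(1-rho^2)) = 8.1408 ~ t(5).
Step 5: Two-sided p-value from the t-distribution with 5 df = 0.000454.
Step 6: alpha = 0.05. reject H0.

rho = 0.9643, p = 0.000454, reject H0 at alpha = 0.05.


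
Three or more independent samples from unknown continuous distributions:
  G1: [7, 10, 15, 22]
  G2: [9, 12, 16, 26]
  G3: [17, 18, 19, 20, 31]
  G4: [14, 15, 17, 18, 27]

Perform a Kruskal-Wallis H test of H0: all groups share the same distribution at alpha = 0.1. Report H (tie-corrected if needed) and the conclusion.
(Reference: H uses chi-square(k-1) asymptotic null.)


Step 1: Combine all N = 18 observations and assign midranks.
sorted (value, group, rank): (7,G1,1), (9,G2,2), (10,G1,3), (12,G2,4), (14,G4,5), (15,G1,6.5), (15,G4,6.5), (16,G2,8), (17,G3,9.5), (17,G4,9.5), (18,G3,11.5), (18,G4,11.5), (19,G3,13), (20,G3,14), (22,G1,15), (26,G2,16), (27,G4,17), (31,G3,18)
Step 2: Sum ranks within each group.
R_1 = 25.5 (n_1 = 4)
R_2 = 30 (n_2 = 4)
R_3 = 66 (n_3 = 5)
R_4 = 49.5 (n_4 = 5)
Step 3: H = 12/(N(N+1)) * sum(R_i^2/n_i) - 3(N+1)
     = 12/(18*19) * (25.5^2/4 + 30^2/4 + 66^2/5 + 49.5^2/5) - 3*19
     = 0.035088 * 1748.81 - 57
     = 4.361842.
Step 4: Ties present; correction factor C = 1 - 18/(18^3 - 18) = 0.996904. Corrected H = 4.361842 / 0.996904 = 4.375388.
Step 5: Under H0, H ~ chi^2(3); p-value = 0.223678.
Step 6: alpha = 0.1. fail to reject H0.

H = 4.3754, df = 3, p = 0.223678, fail to reject H0.


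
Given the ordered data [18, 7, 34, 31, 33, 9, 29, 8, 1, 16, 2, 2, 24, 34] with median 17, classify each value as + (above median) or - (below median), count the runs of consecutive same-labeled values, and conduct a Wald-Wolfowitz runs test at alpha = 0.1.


Step 1: Compute median = 17; label A = above, B = below.
Labels in order: ABAAABABBBBBAA  (n_A = 7, n_B = 7)
Step 2: Count runs R = 7.
Step 3: Under H0 (random ordering), E[R] = 2*n_A*n_B/(n_A+n_B) + 1 = 2*7*7/14 + 1 = 8.0000.
        Var[R] = 2*n_A*n_B*(2*n_A*n_B - n_A - n_B) / ((n_A+n_B)^2 * (n_A+n_B-1)) = 8232/2548 = 3.2308.
        SD[R] = 1.7974.
Step 4: Continuity-corrected z = (R + 0.5 - E[R]) / SD[R] = (7 + 0.5 - 8.0000) / 1.7974 = -0.2782.
Step 5: Two-sided p-value via normal approximation = 2*(1 - Phi(|z|)) = 0.780879.
Step 6: alpha = 0.1. fail to reject H0.

R = 7, z = -0.2782, p = 0.780879, fail to reject H0.


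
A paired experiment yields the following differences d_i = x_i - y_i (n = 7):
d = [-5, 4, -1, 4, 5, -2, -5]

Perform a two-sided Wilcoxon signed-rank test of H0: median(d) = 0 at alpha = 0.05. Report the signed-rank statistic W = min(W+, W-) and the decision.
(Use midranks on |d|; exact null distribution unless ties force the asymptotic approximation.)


Step 1: Drop any zero differences (none here) and take |d_i|.
|d| = [5, 4, 1, 4, 5, 2, 5]
Step 2: Midrank |d_i| (ties get averaged ranks).
ranks: |5|->6, |4|->3.5, |1|->1, |4|->3.5, |5|->6, |2|->2, |5|->6
Step 3: Attach original signs; sum ranks with positive sign and with negative sign.
W+ = 3.5 + 3.5 + 6 = 13
W- = 6 + 1 + 2 + 6 = 15
(Check: W+ + W- = 28 should equal n(n+1)/2 = 28.)
Step 4: Test statistic W = min(W+, W-) = 13.
Step 5: Ties in |d|, so use the tie-corrected normal approximation.
        E[W] = n(n+1)/4 = 7*8/4 = 14.
        Tie groups: |d|=4 (t=2), |d|=5 (t=3); sum(t^3 - t) = 30.
        Var[W] = n(n+1)(2n+1)/24 - sum(t^3-t)/48 = 840/24 - 30/48 = 34.375.
        z = (W - E[W]) / sqrt(Var[W]) = (13 - 14) / 5.8630 = -0.1706.
        Two-sided p = 2*Phi(z) = 0.864569.
Step 6: alpha = 0.05. fail to reject H0.

W+ = 13, W- = 15, W = min = 13, p = 0.864569, fail to reject H0.


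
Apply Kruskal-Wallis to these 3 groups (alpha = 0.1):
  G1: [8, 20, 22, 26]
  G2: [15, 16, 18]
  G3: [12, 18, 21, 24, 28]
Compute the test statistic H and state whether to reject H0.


Step 1: Combine all N = 12 observations and assign midranks.
sorted (value, group, rank): (8,G1,1), (12,G3,2), (15,G2,3), (16,G2,4), (18,G2,5.5), (18,G3,5.5), (20,G1,7), (21,G3,8), (22,G1,9), (24,G3,10), (26,G1,11), (28,G3,12)
Step 2: Sum ranks within each group.
R_1 = 28 (n_1 = 4)
R_2 = 12.5 (n_2 = 3)
R_3 = 37.5 (n_3 = 5)
Step 3: H = 12/(N(N+1)) * sum(R_i^2/n_i) - 3(N+1)
     = 12/(12*13) * (28^2/4 + 12.5^2/3 + 37.5^2/5) - 3*13
     = 0.076923 * 529.333 - 39
     = 1.717949.
Step 4: Ties present; correction factor C = 1 - 6/(12^3 - 12) = 0.996503. Corrected H = 1.717949 / 0.996503 = 1.723977.
Step 5: Under H0, H ~ chi^2(2); p-value = 0.422322.
Step 6: alpha = 0.1. fail to reject H0.

H = 1.7240, df = 2, p = 0.422322, fail to reject H0.


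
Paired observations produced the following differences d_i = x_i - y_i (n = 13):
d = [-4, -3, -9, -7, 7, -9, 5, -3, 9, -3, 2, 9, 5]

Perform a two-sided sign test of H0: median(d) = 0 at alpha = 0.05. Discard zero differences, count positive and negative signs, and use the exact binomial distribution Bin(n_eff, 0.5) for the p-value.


Step 1: Discard zero differences. Original n = 13; n_eff = number of nonzero differences = 13.
Nonzero differences (with sign): -4, -3, -9, -7, +7, -9, +5, -3, +9, -3, +2, +9, +5
Step 2: Count signs: positive = 6, negative = 7.
Step 3: Under H0: P(positive) = 0.5, so the number of positives S ~ Bin(13, 0.5).
Step 4: Two-sided exact p-value = sum of Bin(13,0.5) probabilities at or below the observed probability = 1.000000.
Step 5: alpha = 0.05. fail to reject H0.

n_eff = 13, pos = 6, neg = 7, p = 1.000000, fail to reject H0.


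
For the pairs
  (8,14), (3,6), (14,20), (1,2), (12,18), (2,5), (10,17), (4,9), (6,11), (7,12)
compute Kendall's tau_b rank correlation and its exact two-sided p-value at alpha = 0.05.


Step 1: Enumerate the 45 unordered pairs (i,j) with i<j and classify each by sign(x_j-x_i) * sign(y_j-y_i).
  (1,2):dx=-5,dy=-8->C; (1,3):dx=+6,dy=+6->C; (1,4):dx=-7,dy=-12->C; (1,5):dx=+4,dy=+4->C
  (1,6):dx=-6,dy=-9->C; (1,7):dx=+2,dy=+3->C; (1,8):dx=-4,dy=-5->C; (1,9):dx=-2,dy=-3->C
  (1,10):dx=-1,dy=-2->C; (2,3):dx=+11,dy=+14->C; (2,4):dx=-2,dy=-4->C; (2,5):dx=+9,dy=+12->C
  (2,6):dx=-1,dy=-1->C; (2,7):dx=+7,dy=+11->C; (2,8):dx=+1,dy=+3->C; (2,9):dx=+3,dy=+5->C
  (2,10):dx=+4,dy=+6->C; (3,4):dx=-13,dy=-18->C; (3,5):dx=-2,dy=-2->C; (3,6):dx=-12,dy=-15->C
  (3,7):dx=-4,dy=-3->C; (3,8):dx=-10,dy=-11->C; (3,9):dx=-8,dy=-9->C; (3,10):dx=-7,dy=-8->C
  (4,5):dx=+11,dy=+16->C; (4,6):dx=+1,dy=+3->C; (4,7):dx=+9,dy=+15->C; (4,8):dx=+3,dy=+7->C
  (4,9):dx=+5,dy=+9->C; (4,10):dx=+6,dy=+10->C; (5,6):dx=-10,dy=-13->C; (5,7):dx=-2,dy=-1->C
  (5,8):dx=-8,dy=-9->C; (5,9):dx=-6,dy=-7->C; (5,10):dx=-5,dy=-6->C; (6,7):dx=+8,dy=+12->C
  (6,8):dx=+2,dy=+4->C; (6,9):dx=+4,dy=+6->C; (6,10):dx=+5,dy=+7->C; (7,8):dx=-6,dy=-8->C
  (7,9):dx=-4,dy=-6->C; (7,10):dx=-3,dy=-5->C; (8,9):dx=+2,dy=+2->C; (8,10):dx=+3,dy=+3->C
  (9,10):dx=+1,dy=+1->C
Step 2: C = 45, D = 0, total pairs = 45.
Step 3: tau = (C - D)/(n(n-1)/2) = (45 - 0)/45 = 1.000000.
Step 4: Exact two-sided p-value (enumerate n! = 3628800 permutations of y under H0): p = 0.000001.
Step 5: alpha = 0.05. reject H0.

tau_b = 1.0000 (C=45, D=0), p = 0.000001, reject H0.


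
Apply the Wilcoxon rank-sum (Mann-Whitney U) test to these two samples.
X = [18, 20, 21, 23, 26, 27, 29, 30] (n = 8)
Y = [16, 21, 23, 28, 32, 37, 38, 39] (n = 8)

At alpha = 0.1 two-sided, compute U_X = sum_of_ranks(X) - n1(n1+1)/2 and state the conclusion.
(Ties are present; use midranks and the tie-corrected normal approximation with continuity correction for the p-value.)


Step 1: Combine and sort all 16 observations; assign midranks.
sorted (value, group): (16,Y), (18,X), (20,X), (21,X), (21,Y), (23,X), (23,Y), (26,X), (27,X), (28,Y), (29,X), (30,X), (32,Y), (37,Y), (38,Y), (39,Y)
ranks: 16->1, 18->2, 20->3, 21->4.5, 21->4.5, 23->6.5, 23->6.5, 26->8, 27->9, 28->10, 29->11, 30->12, 32->13, 37->14, 38->15, 39->16
Step 2: Rank sum for X: R1 = 2 + 3 + 4.5 + 6.5 + 8 + 9 + 11 + 12 = 56.
Step 3: U_X = R1 - n1(n1+1)/2 = 56 - 8*9/2 = 56 - 36 = 20.
       U_Y = n1*n2 - U_X = 64 - 20 = 44.
Step 4: Ties are present, so use the tie-corrected normal approximation (with continuity correction) for the p-value.
Step 5: p-value = 0.226463; compare to alpha = 0.1. fail to reject H0.

U_X = 20, p = 0.226463, fail to reject H0 at alpha = 0.1.


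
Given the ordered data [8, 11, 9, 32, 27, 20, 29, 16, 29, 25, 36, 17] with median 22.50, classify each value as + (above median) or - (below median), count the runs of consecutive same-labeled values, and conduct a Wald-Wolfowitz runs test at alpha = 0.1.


Step 1: Compute median = 22.50; label A = above, B = below.
Labels in order: BBBAABABAAAB  (n_A = 6, n_B = 6)
Step 2: Count runs R = 7.
Step 3: Under H0 (random ordering), E[R] = 2*n_A*n_B/(n_A+n_B) + 1 = 2*6*6/12 + 1 = 7.0000.
        Var[R] = 2*n_A*n_B*(2*n_A*n_B - n_A - n_B) / ((n_A+n_B)^2 * (n_A+n_B-1)) = 4320/1584 = 2.7273.
        SD[R] = 1.6514.
Step 4: R = E[R], so z = 0 with no continuity correction.
Step 5: Two-sided p-value via normal approximation = 2*(1 - Phi(|z|)) = 1.000000.
Step 6: alpha = 0.1. fail to reject H0.

R = 7, z = 0.0000, p = 1.000000, fail to reject H0.


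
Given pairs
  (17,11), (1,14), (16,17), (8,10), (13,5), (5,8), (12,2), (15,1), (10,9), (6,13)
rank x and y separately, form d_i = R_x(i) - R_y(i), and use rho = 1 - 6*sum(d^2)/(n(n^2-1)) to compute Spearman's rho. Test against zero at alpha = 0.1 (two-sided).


Step 1: Rank x and y separately (midranks; no ties here).
rank(x): 17->10, 1->1, 16->9, 8->4, 13->7, 5->2, 12->6, 15->8, 10->5, 6->3
rank(y): 11->7, 14->9, 17->10, 10->6, 5->3, 8->4, 2->2, 1->1, 9->5, 13->8
Step 2: d_i = R_x(i) - R_y(i); compute d_i^2.
  (10-7)^2=9, (1-9)^2=64, (9-10)^2=1, (4-6)^2=4, (7-3)^2=16, (2-4)^2=4, (6-2)^2=16, (8-1)^2=49, (5-5)^2=0, (3-8)^2=25
sum(d^2) = 188.
Step 3: rho = 1 - 6*188 / (10*(10^2 - 1)) = 1 - 1128/990 = -0.139394.
Step 4: Under H0, t = rho * sqrt((n-2)/(1-rho^2)) = -0.3982 ~ t(8).
Step 5: Two-sided p-value from the t-distribution with 8 df = 0.700932.
Step 6: alpha = 0.1. fail to reject H0.

rho = -0.1394, p = 0.700932, fail to reject H0 at alpha = 0.1.


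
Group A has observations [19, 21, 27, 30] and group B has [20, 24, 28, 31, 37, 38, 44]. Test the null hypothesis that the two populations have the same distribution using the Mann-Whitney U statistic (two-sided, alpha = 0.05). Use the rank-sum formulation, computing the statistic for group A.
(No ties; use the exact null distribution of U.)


Step 1: Combine and sort all 11 observations; assign midranks.
sorted (value, group): (19,X), (20,Y), (21,X), (24,Y), (27,X), (28,Y), (30,X), (31,Y), (37,Y), (38,Y), (44,Y)
ranks: 19->1, 20->2, 21->3, 24->4, 27->5, 28->6, 30->7, 31->8, 37->9, 38->10, 44->11
Step 2: Rank sum for X: R1 = 1 + 3 + 5 + 7 = 16.
Step 3: U_X = R1 - n1(n1+1)/2 = 16 - 4*5/2 = 16 - 10 = 6.
       U_Y = n1*n2 - U_X = 28 - 6 = 22.
Step 4: No ties, so the exact null distribution of U (based on enumerating the C(11,4) = 330 equally likely rank assignments) gives the two-sided p-value.
Step 5: p-value = 0.163636; compare to alpha = 0.05. fail to reject H0.

U_X = 6, p = 0.163636, fail to reject H0 at alpha = 0.05.


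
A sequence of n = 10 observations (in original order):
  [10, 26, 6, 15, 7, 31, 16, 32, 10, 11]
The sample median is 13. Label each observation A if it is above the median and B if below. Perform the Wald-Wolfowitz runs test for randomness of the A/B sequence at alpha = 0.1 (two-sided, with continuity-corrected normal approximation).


Step 1: Compute median = 13; label A = above, B = below.
Labels in order: BABABAAABB  (n_A = 5, n_B = 5)
Step 2: Count runs R = 7.
Step 3: Under H0 (random ordering), E[R] = 2*n_A*n_B/(n_A+n_B) + 1 = 2*5*5/10 + 1 = 6.0000.
        Var[R] = 2*n_A*n_B*(2*n_A*n_B - n_A - n_B) / ((n_A+n_B)^2 * (n_A+n_B-1)) = 2000/900 = 2.2222.
        SD[R] = 1.4907.
Step 4: Continuity-corrected z = (R - 0.5 - E[R]) / SD[R] = (7 - 0.5 - 6.0000) / 1.4907 = 0.3354.
Step 5: Two-sided p-value via normal approximation = 2*(1 - Phi(|z|)) = 0.737316.
Step 6: alpha = 0.1. fail to reject H0.

R = 7, z = 0.3354, p = 0.737316, fail to reject H0.


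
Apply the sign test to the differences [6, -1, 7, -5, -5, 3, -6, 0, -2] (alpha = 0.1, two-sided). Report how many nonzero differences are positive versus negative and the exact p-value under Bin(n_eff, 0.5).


Step 1: Discard zero differences. Original n = 9; n_eff = number of nonzero differences = 8.
Nonzero differences (with sign): +6, -1, +7, -5, -5, +3, -6, -2
Step 2: Count signs: positive = 3, negative = 5.
Step 3: Under H0: P(positive) = 0.5, so the number of positives S ~ Bin(8, 0.5).
Step 4: Two-sided exact p-value = sum of Bin(8,0.5) probabilities at or below the observed probability = 0.726562.
Step 5: alpha = 0.1. fail to reject H0.

n_eff = 8, pos = 3, neg = 5, p = 0.726562, fail to reject H0.


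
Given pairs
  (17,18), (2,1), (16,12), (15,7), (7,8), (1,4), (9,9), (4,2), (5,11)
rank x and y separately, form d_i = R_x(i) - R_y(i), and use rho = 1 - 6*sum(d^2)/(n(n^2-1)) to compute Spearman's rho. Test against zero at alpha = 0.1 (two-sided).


Step 1: Rank x and y separately (midranks; no ties here).
rank(x): 17->9, 2->2, 16->8, 15->7, 7->5, 1->1, 9->6, 4->3, 5->4
rank(y): 18->9, 1->1, 12->8, 7->4, 8->5, 4->3, 9->6, 2->2, 11->7
Step 2: d_i = R_x(i) - R_y(i); compute d_i^2.
  (9-9)^2=0, (2-1)^2=1, (8-8)^2=0, (7-4)^2=9, (5-5)^2=0, (1-3)^2=4, (6-6)^2=0, (3-2)^2=1, (4-7)^2=9
sum(d^2) = 24.
Step 3: rho = 1 - 6*24 / (9*(9^2 - 1)) = 1 - 144/720 = 0.800000.
Step 4: Under H0, t = rho * sqrt((n-2)/(1-rho^2)) = 3.5277 ~ t(7).
Step 5: Two-sided p-value from the t-distribution with 7 df = 0.009628.
Step 6: alpha = 0.1. reject H0.

rho = 0.8000, p = 0.009628, reject H0 at alpha = 0.1.


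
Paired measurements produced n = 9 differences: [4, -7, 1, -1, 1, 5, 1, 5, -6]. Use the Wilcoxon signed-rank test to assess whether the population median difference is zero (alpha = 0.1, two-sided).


Step 1: Drop any zero differences (none here) and take |d_i|.
|d| = [4, 7, 1, 1, 1, 5, 1, 5, 6]
Step 2: Midrank |d_i| (ties get averaged ranks).
ranks: |4|->5, |7|->9, |1|->2.5, |1|->2.5, |1|->2.5, |5|->6.5, |1|->2.5, |5|->6.5, |6|->8
Step 3: Attach original signs; sum ranks with positive sign and with negative sign.
W+ = 5 + 2.5 + 2.5 + 6.5 + 2.5 + 6.5 = 25.5
W- = 9 + 2.5 + 8 = 19.5
(Check: W+ + W- = 45 should equal n(n+1)/2 = 45.)
Step 4: Test statistic W = min(W+, W-) = 19.5.
Step 5: Ties in |d|, so use the tie-corrected normal approximation.
        E[W] = n(n+1)/4 = 9*10/4 = 22.5.
        Tie groups: |d|=1 (t=4), |d|=5 (t=2); sum(t^3 - t) = 66.
        Var[W] = n(n+1)(2n+1)/24 - sum(t^3-t)/48 = 1710/24 - 66/48 = 69.875.
        z = (W - E[W]) / sqrt(Var[W]) = (19.5 - 22.5) / 8.3591 = -0.3589.
        Two-sided p = 2*Phi(z) = 0.719678.
Step 6: alpha = 0.1. fail to reject H0.

W+ = 25.5, W- = 19.5, W = min = 19.5, p = 0.719678, fail to reject H0.


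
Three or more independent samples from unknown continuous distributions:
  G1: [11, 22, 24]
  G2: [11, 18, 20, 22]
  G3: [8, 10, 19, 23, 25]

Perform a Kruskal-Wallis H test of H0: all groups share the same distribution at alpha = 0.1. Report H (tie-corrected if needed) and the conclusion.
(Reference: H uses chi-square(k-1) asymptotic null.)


Step 1: Combine all N = 12 observations and assign midranks.
sorted (value, group, rank): (8,G3,1), (10,G3,2), (11,G1,3.5), (11,G2,3.5), (18,G2,5), (19,G3,6), (20,G2,7), (22,G1,8.5), (22,G2,8.5), (23,G3,10), (24,G1,11), (25,G3,12)
Step 2: Sum ranks within each group.
R_1 = 23 (n_1 = 3)
R_2 = 24 (n_2 = 4)
R_3 = 31 (n_3 = 5)
Step 3: H = 12/(N(N+1)) * sum(R_i^2/n_i) - 3(N+1)
     = 12/(12*13) * (23^2/3 + 24^2/4 + 31^2/5) - 3*13
     = 0.076923 * 512.533 - 39
     = 0.425641.
Step 4: Ties present; correction factor C = 1 - 12/(12^3 - 12) = 0.993007. Corrected H = 0.425641 / 0.993007 = 0.428638.
Step 5: Under H0, H ~ chi^2(2); p-value = 0.807091.
Step 6: alpha = 0.1. fail to reject H0.

H = 0.4286, df = 2, p = 0.807091, fail to reject H0.


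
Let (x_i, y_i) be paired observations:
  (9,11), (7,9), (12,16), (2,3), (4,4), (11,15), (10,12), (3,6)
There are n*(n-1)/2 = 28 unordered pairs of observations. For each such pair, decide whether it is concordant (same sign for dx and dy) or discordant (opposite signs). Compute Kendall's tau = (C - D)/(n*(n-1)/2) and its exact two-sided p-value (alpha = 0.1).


Step 1: Enumerate the 28 unordered pairs (i,j) with i<j and classify each by sign(x_j-x_i) * sign(y_j-y_i).
  (1,2):dx=-2,dy=-2->C; (1,3):dx=+3,dy=+5->C; (1,4):dx=-7,dy=-8->C; (1,5):dx=-5,dy=-7->C
  (1,6):dx=+2,dy=+4->C; (1,7):dx=+1,dy=+1->C; (1,8):dx=-6,dy=-5->C; (2,3):dx=+5,dy=+7->C
  (2,4):dx=-5,dy=-6->C; (2,5):dx=-3,dy=-5->C; (2,6):dx=+4,dy=+6->C; (2,7):dx=+3,dy=+3->C
  (2,8):dx=-4,dy=-3->C; (3,4):dx=-10,dy=-13->C; (3,5):dx=-8,dy=-12->C; (3,6):dx=-1,dy=-1->C
  (3,7):dx=-2,dy=-4->C; (3,8):dx=-9,dy=-10->C; (4,5):dx=+2,dy=+1->C; (4,6):dx=+9,dy=+12->C
  (4,7):dx=+8,dy=+9->C; (4,8):dx=+1,dy=+3->C; (5,6):dx=+7,dy=+11->C; (5,7):dx=+6,dy=+8->C
  (5,8):dx=-1,dy=+2->D; (6,7):dx=-1,dy=-3->C; (6,8):dx=-8,dy=-9->C; (7,8):dx=-7,dy=-6->C
Step 2: C = 27, D = 1, total pairs = 28.
Step 3: tau = (C - D)/(n(n-1)/2) = (27 - 1)/28 = 0.928571.
Step 4: Exact two-sided p-value (enumerate n! = 40320 permutations of y under H0): p = 0.000397.
Step 5: alpha = 0.1. reject H0.

tau_b = 0.9286 (C=27, D=1), p = 0.000397, reject H0.


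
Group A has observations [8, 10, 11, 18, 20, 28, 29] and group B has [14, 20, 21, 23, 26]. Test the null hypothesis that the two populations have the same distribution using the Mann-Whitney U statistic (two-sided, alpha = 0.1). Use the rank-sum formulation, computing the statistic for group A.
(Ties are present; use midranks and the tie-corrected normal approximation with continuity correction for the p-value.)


Step 1: Combine and sort all 12 observations; assign midranks.
sorted (value, group): (8,X), (10,X), (11,X), (14,Y), (18,X), (20,X), (20,Y), (21,Y), (23,Y), (26,Y), (28,X), (29,X)
ranks: 8->1, 10->2, 11->3, 14->4, 18->5, 20->6.5, 20->6.5, 21->8, 23->9, 26->10, 28->11, 29->12
Step 2: Rank sum for X: R1 = 1 + 2 + 3 + 5 + 6.5 + 11 + 12 = 40.5.
Step 3: U_X = R1 - n1(n1+1)/2 = 40.5 - 7*8/2 = 40.5 - 28 = 12.5.
       U_Y = n1*n2 - U_X = 35 - 12.5 = 22.5.
Step 4: Ties are present, so use the tie-corrected normal approximation (with continuity correction) for the p-value.
Step 5: p-value = 0.464120; compare to alpha = 0.1. fail to reject H0.

U_X = 12.5, p = 0.464120, fail to reject H0 at alpha = 0.1.


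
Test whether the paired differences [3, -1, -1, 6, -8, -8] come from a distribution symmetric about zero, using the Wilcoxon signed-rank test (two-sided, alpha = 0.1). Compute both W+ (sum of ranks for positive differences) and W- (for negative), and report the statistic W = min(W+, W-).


Step 1: Drop any zero differences (none here) and take |d_i|.
|d| = [3, 1, 1, 6, 8, 8]
Step 2: Midrank |d_i| (ties get averaged ranks).
ranks: |3|->3, |1|->1.5, |1|->1.5, |6|->4, |8|->5.5, |8|->5.5
Step 3: Attach original signs; sum ranks with positive sign and with negative sign.
W+ = 3 + 4 = 7
W- = 1.5 + 1.5 + 5.5 + 5.5 = 14
(Check: W+ + W- = 21 should equal n(n+1)/2 = 21.)
Step 4: Test statistic W = min(W+, W-) = 7.
Step 5: Ties in |d|, so use the tie-corrected normal approximation.
        E[W] = n(n+1)/4 = 6*7/4 = 10.5.
        Tie groups: |d|=1 (t=2), |d|=8 (t=2); sum(t^3 - t) = 12.
        Var[W] = n(n+1)(2n+1)/24 - sum(t^3-t)/48 = 546/24 - 12/48 = 22.5.
        z = (W - E[W]) / sqrt(Var[W]) = (7 - 10.5) / 4.7434 = -0.7379.
        Two-sided p = 2*Phi(z) = 0.460597.
Step 6: alpha = 0.1. fail to reject H0.

W+ = 7, W- = 14, W = min = 7, p = 0.460597, fail to reject H0.


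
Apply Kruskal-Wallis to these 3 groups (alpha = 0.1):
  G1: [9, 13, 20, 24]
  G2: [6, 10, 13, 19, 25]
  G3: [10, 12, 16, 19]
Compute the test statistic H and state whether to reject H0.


Step 1: Combine all N = 13 observations and assign midranks.
sorted (value, group, rank): (6,G2,1), (9,G1,2), (10,G2,3.5), (10,G3,3.5), (12,G3,5), (13,G1,6.5), (13,G2,6.5), (16,G3,8), (19,G2,9.5), (19,G3,9.5), (20,G1,11), (24,G1,12), (25,G2,13)
Step 2: Sum ranks within each group.
R_1 = 31.5 (n_1 = 4)
R_2 = 33.5 (n_2 = 5)
R_3 = 26 (n_3 = 4)
Step 3: H = 12/(N(N+1)) * sum(R_i^2/n_i) - 3(N+1)
     = 12/(13*14) * (31.5^2/4 + 33.5^2/5 + 26^2/4) - 3*14
     = 0.065934 * 641.513 - 42
     = 0.297527.
Step 4: Ties present; correction factor C = 1 - 18/(13^3 - 13) = 0.991758. Corrected H = 0.297527 / 0.991758 = 0.300000.
Step 5: Under H0, H ~ chi^2(2); p-value = 0.860708.
Step 6: alpha = 0.1. fail to reject H0.

H = 0.3000, df = 2, p = 0.860708, fail to reject H0.


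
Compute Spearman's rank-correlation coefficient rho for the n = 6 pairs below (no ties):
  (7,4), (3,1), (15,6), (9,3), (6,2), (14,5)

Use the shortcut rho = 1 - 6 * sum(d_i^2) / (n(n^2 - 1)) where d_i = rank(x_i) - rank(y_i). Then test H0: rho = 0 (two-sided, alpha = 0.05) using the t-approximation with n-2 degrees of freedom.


Step 1: Rank x and y separately (midranks; no ties here).
rank(x): 7->3, 3->1, 15->6, 9->4, 6->2, 14->5
rank(y): 4->4, 1->1, 6->6, 3->3, 2->2, 5->5
Step 2: d_i = R_x(i) - R_y(i); compute d_i^2.
  (3-4)^2=1, (1-1)^2=0, (6-6)^2=0, (4-3)^2=1, (2-2)^2=0, (5-5)^2=0
sum(d^2) = 2.
Step 3: rho = 1 - 6*2 / (6*(6^2 - 1)) = 1 - 12/210 = 0.942857.
Step 4: Under H0, t = rho * sqrt((n-2)/(1-rho^2)) = 5.6595 ~ t(4).
Step 5: Two-sided p-value from the t-distribution with 4 df = 0.004805.
Step 6: alpha = 0.05. reject H0.

rho = 0.9429, p = 0.004805, reject H0 at alpha = 0.05.


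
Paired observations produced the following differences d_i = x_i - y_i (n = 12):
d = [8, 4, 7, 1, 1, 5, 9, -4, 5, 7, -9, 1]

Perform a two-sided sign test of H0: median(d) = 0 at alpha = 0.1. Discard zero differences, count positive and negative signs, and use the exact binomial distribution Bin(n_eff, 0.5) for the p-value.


Step 1: Discard zero differences. Original n = 12; n_eff = number of nonzero differences = 12.
Nonzero differences (with sign): +8, +4, +7, +1, +1, +5, +9, -4, +5, +7, -9, +1
Step 2: Count signs: positive = 10, negative = 2.
Step 3: Under H0: P(positive) = 0.5, so the number of positives S ~ Bin(12, 0.5).
Step 4: Two-sided exact p-value = sum of Bin(12,0.5) probabilities at or below the observed probability = 0.038574.
Step 5: alpha = 0.1. reject H0.

n_eff = 12, pos = 10, neg = 2, p = 0.038574, reject H0.


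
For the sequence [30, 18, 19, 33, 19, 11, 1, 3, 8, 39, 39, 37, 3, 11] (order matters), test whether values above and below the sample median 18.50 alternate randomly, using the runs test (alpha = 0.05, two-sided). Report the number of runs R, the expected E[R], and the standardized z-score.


Step 1: Compute median = 18.50; label A = above, B = below.
Labels in order: ABAAABBBBAAABB  (n_A = 7, n_B = 7)
Step 2: Count runs R = 6.
Step 3: Under H0 (random ordering), E[R] = 2*n_A*n_B/(n_A+n_B) + 1 = 2*7*7/14 + 1 = 8.0000.
        Var[R] = 2*n_A*n_B*(2*n_A*n_B - n_A - n_B) / ((n_A+n_B)^2 * (n_A+n_B-1)) = 8232/2548 = 3.2308.
        SD[R] = 1.7974.
Step 4: Continuity-corrected z = (R + 0.5 - E[R]) / SD[R] = (6 + 0.5 - 8.0000) / 1.7974 = -0.8345.
Step 5: Two-sided p-value via normal approximation = 2*(1 - Phi(|z|)) = 0.403986.
Step 6: alpha = 0.05. fail to reject H0.

R = 6, z = -0.8345, p = 0.403986, fail to reject H0.


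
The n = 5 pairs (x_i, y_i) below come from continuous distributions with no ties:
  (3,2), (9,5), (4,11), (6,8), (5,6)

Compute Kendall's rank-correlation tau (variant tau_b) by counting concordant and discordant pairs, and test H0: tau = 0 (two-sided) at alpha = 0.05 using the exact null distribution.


Step 1: Enumerate the 10 unordered pairs (i,j) with i<j and classify each by sign(x_j-x_i) * sign(y_j-y_i).
  (1,2):dx=+6,dy=+3->C; (1,3):dx=+1,dy=+9->C; (1,4):dx=+3,dy=+6->C; (1,5):dx=+2,dy=+4->C
  (2,3):dx=-5,dy=+6->D; (2,4):dx=-3,dy=+3->D; (2,5):dx=-4,dy=+1->D; (3,4):dx=+2,dy=-3->D
  (3,5):dx=+1,dy=-5->D; (4,5):dx=-1,dy=-2->C
Step 2: C = 5, D = 5, total pairs = 10.
Step 3: tau = (C - D)/(n(n-1)/2) = (5 - 5)/10 = 0.000000.
Step 4: Exact two-sided p-value (enumerate n! = 120 permutations of y under H0): p = 1.000000.
Step 5: alpha = 0.05. fail to reject H0.

tau_b = 0.0000 (C=5, D=5), p = 1.000000, fail to reject H0.


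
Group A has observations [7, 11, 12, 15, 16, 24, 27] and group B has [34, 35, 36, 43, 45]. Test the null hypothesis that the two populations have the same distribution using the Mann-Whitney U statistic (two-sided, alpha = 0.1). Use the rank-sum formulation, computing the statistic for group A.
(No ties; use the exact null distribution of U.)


Step 1: Combine and sort all 12 observations; assign midranks.
sorted (value, group): (7,X), (11,X), (12,X), (15,X), (16,X), (24,X), (27,X), (34,Y), (35,Y), (36,Y), (43,Y), (45,Y)
ranks: 7->1, 11->2, 12->3, 15->4, 16->5, 24->6, 27->7, 34->8, 35->9, 36->10, 43->11, 45->12
Step 2: Rank sum for X: R1 = 1 + 2 + 3 + 4 + 5 + 6 + 7 = 28.
Step 3: U_X = R1 - n1(n1+1)/2 = 28 - 7*8/2 = 28 - 28 = 0.
       U_Y = n1*n2 - U_X = 35 - 0 = 35.
Step 4: No ties, so the exact null distribution of U (based on enumerating the C(12,7) = 792 equally likely rank assignments) gives the two-sided p-value.
Step 5: p-value = 0.002525; compare to alpha = 0.1. reject H0.

U_X = 0, p = 0.002525, reject H0 at alpha = 0.1.


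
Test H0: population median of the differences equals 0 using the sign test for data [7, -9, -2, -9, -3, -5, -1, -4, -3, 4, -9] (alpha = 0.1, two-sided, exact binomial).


Step 1: Discard zero differences. Original n = 11; n_eff = number of nonzero differences = 11.
Nonzero differences (with sign): +7, -9, -2, -9, -3, -5, -1, -4, -3, +4, -9
Step 2: Count signs: positive = 2, negative = 9.
Step 3: Under H0: P(positive) = 0.5, so the number of positives S ~ Bin(11, 0.5).
Step 4: Two-sided exact p-value = sum of Bin(11,0.5) probabilities at or below the observed probability = 0.065430.
Step 5: alpha = 0.1. reject H0.

n_eff = 11, pos = 2, neg = 9, p = 0.065430, reject H0.


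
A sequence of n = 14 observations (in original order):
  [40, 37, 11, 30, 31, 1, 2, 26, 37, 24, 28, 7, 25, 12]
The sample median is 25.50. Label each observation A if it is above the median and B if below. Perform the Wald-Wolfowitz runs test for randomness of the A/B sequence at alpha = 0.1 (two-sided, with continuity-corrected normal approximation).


Step 1: Compute median = 25.50; label A = above, B = below.
Labels in order: AABAABBAABABBB  (n_A = 7, n_B = 7)
Step 2: Count runs R = 8.
Step 3: Under H0 (random ordering), E[R] = 2*n_A*n_B/(n_A+n_B) + 1 = 2*7*7/14 + 1 = 8.0000.
        Var[R] = 2*n_A*n_B*(2*n_A*n_B - n_A - n_B) / ((n_A+n_B)^2 * (n_A+n_B-1)) = 8232/2548 = 3.2308.
        SD[R] = 1.7974.
Step 4: R = E[R], so z = 0 with no continuity correction.
Step 5: Two-sided p-value via normal approximation = 2*(1 - Phi(|z|)) = 1.000000.
Step 6: alpha = 0.1. fail to reject H0.

R = 8, z = 0.0000, p = 1.000000, fail to reject H0.


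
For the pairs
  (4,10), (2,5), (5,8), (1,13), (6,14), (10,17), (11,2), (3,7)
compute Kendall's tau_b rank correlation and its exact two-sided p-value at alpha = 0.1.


Step 1: Enumerate the 28 unordered pairs (i,j) with i<j and classify each by sign(x_j-x_i) * sign(y_j-y_i).
  (1,2):dx=-2,dy=-5->C; (1,3):dx=+1,dy=-2->D; (1,4):dx=-3,dy=+3->D; (1,5):dx=+2,dy=+4->C
  (1,6):dx=+6,dy=+7->C; (1,7):dx=+7,dy=-8->D; (1,8):dx=-1,dy=-3->C; (2,3):dx=+3,dy=+3->C
  (2,4):dx=-1,dy=+8->D; (2,5):dx=+4,dy=+9->C; (2,6):dx=+8,dy=+12->C; (2,7):dx=+9,dy=-3->D
  (2,8):dx=+1,dy=+2->C; (3,4):dx=-4,dy=+5->D; (3,5):dx=+1,dy=+6->C; (3,6):dx=+5,dy=+9->C
  (3,7):dx=+6,dy=-6->D; (3,8):dx=-2,dy=-1->C; (4,5):dx=+5,dy=+1->C; (4,6):dx=+9,dy=+4->C
  (4,7):dx=+10,dy=-11->D; (4,8):dx=+2,dy=-6->D; (5,6):dx=+4,dy=+3->C; (5,7):dx=+5,dy=-12->D
  (5,8):dx=-3,dy=-7->C; (6,7):dx=+1,dy=-15->D; (6,8):dx=-7,dy=-10->C; (7,8):dx=-8,dy=+5->D
Step 2: C = 16, D = 12, total pairs = 28.
Step 3: tau = (C - D)/(n(n-1)/2) = (16 - 12)/28 = 0.142857.
Step 4: Exact two-sided p-value (enumerate n! = 40320 permutations of y under H0): p = 0.719544.
Step 5: alpha = 0.1. fail to reject H0.

tau_b = 0.1429 (C=16, D=12), p = 0.719544, fail to reject H0.


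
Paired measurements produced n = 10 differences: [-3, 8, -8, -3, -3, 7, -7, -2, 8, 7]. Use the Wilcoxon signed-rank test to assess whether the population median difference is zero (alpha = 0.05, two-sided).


Step 1: Drop any zero differences (none here) and take |d_i|.
|d| = [3, 8, 8, 3, 3, 7, 7, 2, 8, 7]
Step 2: Midrank |d_i| (ties get averaged ranks).
ranks: |3|->3, |8|->9, |8|->9, |3|->3, |3|->3, |7|->6, |7|->6, |2|->1, |8|->9, |7|->6
Step 3: Attach original signs; sum ranks with positive sign and with negative sign.
W+ = 9 + 6 + 9 + 6 = 30
W- = 3 + 9 + 3 + 3 + 6 + 1 = 25
(Check: W+ + W- = 55 should equal n(n+1)/2 = 55.)
Step 4: Test statistic W = min(W+, W-) = 25.
Step 5: Ties in |d|, so use the tie-corrected normal approximation.
        E[W] = n(n+1)/4 = 10*11/4 = 27.5.
        Tie groups: |d|=3 (t=3), |d|=7 (t=3), |d|=8 (t=3); sum(t^3 - t) = 72.
        Var[W] = n(n+1)(2n+1)/24 - sum(t^3-t)/48 = 2310/24 - 72/48 = 94.75.
        z = (W - E[W]) / sqrt(Var[W]) = (25 - 27.5) / 9.7340 = -0.2568.
        Two-sided p = 2*Phi(z) = 0.797308.
Step 6: alpha = 0.05. fail to reject H0.

W+ = 30, W- = 25, W = min = 25, p = 0.797308, fail to reject H0.


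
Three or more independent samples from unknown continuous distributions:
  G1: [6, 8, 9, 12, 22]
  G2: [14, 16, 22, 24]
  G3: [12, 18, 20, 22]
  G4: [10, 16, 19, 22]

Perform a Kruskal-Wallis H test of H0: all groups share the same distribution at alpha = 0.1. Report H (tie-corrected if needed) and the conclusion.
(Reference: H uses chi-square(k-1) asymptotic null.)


Step 1: Combine all N = 17 observations and assign midranks.
sorted (value, group, rank): (6,G1,1), (8,G1,2), (9,G1,3), (10,G4,4), (12,G1,5.5), (12,G3,5.5), (14,G2,7), (16,G2,8.5), (16,G4,8.5), (18,G3,10), (19,G4,11), (20,G3,12), (22,G1,14.5), (22,G2,14.5), (22,G3,14.5), (22,G4,14.5), (24,G2,17)
Step 2: Sum ranks within each group.
R_1 = 26 (n_1 = 5)
R_2 = 47 (n_2 = 4)
R_3 = 42 (n_3 = 4)
R_4 = 38 (n_4 = 4)
Step 3: H = 12/(N(N+1)) * sum(R_i^2/n_i) - 3(N+1)
     = 12/(17*18) * (26^2/5 + 47^2/4 + 42^2/4 + 38^2/4) - 3*18
     = 0.039216 * 1489.45 - 54
     = 4.409804.
Step 4: Ties present; correction factor C = 1 - 72/(17^3 - 17) = 0.985294. Corrected H = 4.409804 / 0.985294 = 4.475622.
Step 5: Under H0, H ~ chi^2(3); p-value = 0.214475.
Step 6: alpha = 0.1. fail to reject H0.

H = 4.4756, df = 3, p = 0.214475, fail to reject H0.


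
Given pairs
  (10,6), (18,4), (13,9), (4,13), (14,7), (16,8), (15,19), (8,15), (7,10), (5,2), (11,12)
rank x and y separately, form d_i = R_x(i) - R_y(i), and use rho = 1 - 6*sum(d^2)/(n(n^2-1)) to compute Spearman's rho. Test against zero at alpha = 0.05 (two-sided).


Step 1: Rank x and y separately (midranks; no ties here).
rank(x): 10->5, 18->11, 13->7, 4->1, 14->8, 16->10, 15->9, 8->4, 7->3, 5->2, 11->6
rank(y): 6->3, 4->2, 9->6, 13->9, 7->4, 8->5, 19->11, 15->10, 10->7, 2->1, 12->8
Step 2: d_i = R_x(i) - R_y(i); compute d_i^2.
  (5-3)^2=4, (11-2)^2=81, (7-6)^2=1, (1-9)^2=64, (8-4)^2=16, (10-5)^2=25, (9-11)^2=4, (4-10)^2=36, (3-7)^2=16, (2-1)^2=1, (6-8)^2=4
sum(d^2) = 252.
Step 3: rho = 1 - 6*252 / (11*(11^2 - 1)) = 1 - 1512/1320 = -0.145455.
Step 4: Under H0, t = rho * sqrt((n-2)/(1-rho^2)) = -0.4411 ~ t(9).
Step 5: Two-sided p-value from the t-distribution with 9 df = 0.669579.
Step 6: alpha = 0.05. fail to reject H0.

rho = -0.1455, p = 0.669579, fail to reject H0 at alpha = 0.05.


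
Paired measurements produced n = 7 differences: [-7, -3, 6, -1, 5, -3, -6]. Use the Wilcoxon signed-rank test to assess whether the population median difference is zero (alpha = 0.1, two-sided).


Step 1: Drop any zero differences (none here) and take |d_i|.
|d| = [7, 3, 6, 1, 5, 3, 6]
Step 2: Midrank |d_i| (ties get averaged ranks).
ranks: |7|->7, |3|->2.5, |6|->5.5, |1|->1, |5|->4, |3|->2.5, |6|->5.5
Step 3: Attach original signs; sum ranks with positive sign and with negative sign.
W+ = 5.5 + 4 = 9.5
W- = 7 + 2.5 + 1 + 2.5 + 5.5 = 18.5
(Check: W+ + W- = 28 should equal n(n+1)/2 = 28.)
Step 4: Test statistic W = min(W+, W-) = 9.5.
Step 5: Ties in |d|, so use the tie-corrected normal approximation.
        E[W] = n(n+1)/4 = 7*8/4 = 14.
        Tie groups: |d|=3 (t=2), |d|=6 (t=2); sum(t^3 - t) = 12.
        Var[W] = n(n+1)(2n+1)/24 - sum(t^3-t)/48 = 840/24 - 12/48 = 34.75.
        z = (W - E[W]) / sqrt(Var[W]) = (9.5 - 14) / 5.8949 = -0.7634.
        Two-sided p = 2*Phi(z) = 0.445243.
Step 6: alpha = 0.1. fail to reject H0.

W+ = 9.5, W- = 18.5, W = min = 9.5, p = 0.445243, fail to reject H0.


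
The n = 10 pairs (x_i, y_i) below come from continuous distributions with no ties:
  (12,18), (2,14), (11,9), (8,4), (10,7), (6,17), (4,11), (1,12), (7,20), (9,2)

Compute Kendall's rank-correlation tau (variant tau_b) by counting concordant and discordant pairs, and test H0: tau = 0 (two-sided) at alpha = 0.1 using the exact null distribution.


Step 1: Enumerate the 45 unordered pairs (i,j) with i<j and classify each by sign(x_j-x_i) * sign(y_j-y_i).
  (1,2):dx=-10,dy=-4->C; (1,3):dx=-1,dy=-9->C; (1,4):dx=-4,dy=-14->C; (1,5):dx=-2,dy=-11->C
  (1,6):dx=-6,dy=-1->C; (1,7):dx=-8,dy=-7->C; (1,8):dx=-11,dy=-6->C; (1,9):dx=-5,dy=+2->D
  (1,10):dx=-3,dy=-16->C; (2,3):dx=+9,dy=-5->D; (2,4):dx=+6,dy=-10->D; (2,5):dx=+8,dy=-7->D
  (2,6):dx=+4,dy=+3->C; (2,7):dx=+2,dy=-3->D; (2,8):dx=-1,dy=-2->C; (2,9):dx=+5,dy=+6->C
  (2,10):dx=+7,dy=-12->D; (3,4):dx=-3,dy=-5->C; (3,5):dx=-1,dy=-2->C; (3,6):dx=-5,dy=+8->D
  (3,7):dx=-7,dy=+2->D; (3,8):dx=-10,dy=+3->D; (3,9):dx=-4,dy=+11->D; (3,10):dx=-2,dy=-7->C
  (4,5):dx=+2,dy=+3->C; (4,6):dx=-2,dy=+13->D; (4,7):dx=-4,dy=+7->D; (4,8):dx=-7,dy=+8->D
  (4,9):dx=-1,dy=+16->D; (4,10):dx=+1,dy=-2->D; (5,6):dx=-4,dy=+10->D; (5,7):dx=-6,dy=+4->D
  (5,8):dx=-9,dy=+5->D; (5,9):dx=-3,dy=+13->D; (5,10):dx=-1,dy=-5->C; (6,7):dx=-2,dy=-6->C
  (6,8):dx=-5,dy=-5->C; (6,9):dx=+1,dy=+3->C; (6,10):dx=+3,dy=-15->D; (7,8):dx=-3,dy=+1->D
  (7,9):dx=+3,dy=+9->C; (7,10):dx=+5,dy=-9->D; (8,9):dx=+6,dy=+8->C; (8,10):dx=+8,dy=-10->D
  (9,10):dx=+2,dy=-18->D
Step 2: C = 21, D = 24, total pairs = 45.
Step 3: tau = (C - D)/(n(n-1)/2) = (21 - 24)/45 = -0.066667.
Step 4: Exact two-sided p-value (enumerate n! = 3628800 permutations of y under H0): p = 0.861801.
Step 5: alpha = 0.1. fail to reject H0.

tau_b = -0.0667 (C=21, D=24), p = 0.861801, fail to reject H0.


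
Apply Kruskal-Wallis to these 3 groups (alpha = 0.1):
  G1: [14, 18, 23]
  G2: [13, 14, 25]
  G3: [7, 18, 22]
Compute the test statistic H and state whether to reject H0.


Step 1: Combine all N = 9 observations and assign midranks.
sorted (value, group, rank): (7,G3,1), (13,G2,2), (14,G1,3.5), (14,G2,3.5), (18,G1,5.5), (18,G3,5.5), (22,G3,7), (23,G1,8), (25,G2,9)
Step 2: Sum ranks within each group.
R_1 = 17 (n_1 = 3)
R_2 = 14.5 (n_2 = 3)
R_3 = 13.5 (n_3 = 3)
Step 3: H = 12/(N(N+1)) * sum(R_i^2/n_i) - 3(N+1)
     = 12/(9*10) * (17^2/3 + 14.5^2/3 + 13.5^2/3) - 3*10
     = 0.133333 * 227.167 - 30
     = 0.288889.
Step 4: Ties present; correction factor C = 1 - 12/(9^3 - 9) = 0.983333. Corrected H = 0.288889 / 0.983333 = 0.293785.
Step 5: Under H0, H ~ chi^2(2); p-value = 0.863387.
Step 6: alpha = 0.1. fail to reject H0.

H = 0.2938, df = 2, p = 0.863387, fail to reject H0.
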